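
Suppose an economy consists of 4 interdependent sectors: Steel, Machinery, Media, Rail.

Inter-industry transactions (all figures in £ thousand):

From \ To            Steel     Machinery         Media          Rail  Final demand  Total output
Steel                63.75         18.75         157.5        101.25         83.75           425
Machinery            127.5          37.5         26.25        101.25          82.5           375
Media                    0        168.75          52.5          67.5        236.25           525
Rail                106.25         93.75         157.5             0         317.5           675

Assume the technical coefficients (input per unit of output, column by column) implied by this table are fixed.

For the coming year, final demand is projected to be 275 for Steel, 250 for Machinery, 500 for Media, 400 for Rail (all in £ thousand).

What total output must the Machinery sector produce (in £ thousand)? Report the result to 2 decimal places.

Technical coefficients a_ij = z_ij / X_j:
  a_11 = 63.75/425 = 0.15, a_21 = 127.5/425 = 0.30, a_31 = 0/425 = 0.00, a_41 = 106.25/425 = 0.25
  a_12 = 18.75/375 = 0.05, a_22 = 37.5/375 = 0.10, a_32 = 168.75/375 = 0.45, a_42 = 93.75/375 = 0.25
  a_13 = 157.5/525 = 0.30, a_23 = 26.25/525 = 0.05, a_33 = 52.5/525 = 0.10, a_43 = 157.5/525 = 0.30
  a_14 = 101.25/675 = 0.15, a_24 = 101.25/675 = 0.15, a_34 = 67.5/675 = 0.10, a_44 = 0/675 = 0.00
I − A =
  [   0.85    -0.05    -0.30    -0.15]
  [  -0.30     0.90    -0.05    -0.15]
  [   0.00    -0.45     0.90    -0.10]
  [  -0.25    -0.25    -0.30     1.00]
Compute the cofactors C_ij = (−1)^(i+j)·(3×3 minor ij) of I−A; the adjugate is their transpose:
adj(I−A) = Cᵀ =
  [ 0.705250   0.240000   0.305875   0.172375]
  [ 0.296000   0.698250   0.193625   0.168500]
  [ 0.181875   0.388125   0.671250   0.152625]
  [ 0.304875   0.351000   0.326250   0.615375]
det(I−A) = Σ_j (I−A)_1j·C_1j = (0.85)(0.705250) + (-0.05)(0.296000) + (-0.30)(0.181875) + (-0.15)(0.304875) = 0.48436875
(I − A)⁻¹ = adj(I−A) / det(I−A) ≈
  [   1.4560     0.4955     0.6315     0.3559]
  [   0.6111     1.4416     0.3997     0.3479]
  [   0.3755     0.8013     1.3858     0.3151]
  [   0.6294     0.7247     0.6736     1.2705]
x = (I − A)⁻¹ d = adj(I−A)·d / det(I−A), with det(I−A) = 0.48436875:
  x_1 = (0.705250·275 + 0.240000·250 + 0.305875·500 + 0.172375·400) / 0.48436875 = 475.83125 / 0.48436875 ≈ 982.37
  x_2 = (0.296000·275 + 0.698250·250 + 0.193625·500 + 0.168500·400) / 0.48436875 = 420.175 / 0.48436875 ≈ 867.47
  x_3 = (0.181875·275 + 0.388125·250 + 0.671250·500 + 0.152625·400) / 0.48436875 = 543.721875 / 0.48436875 ≈ 1122.54
  x_4 = (0.304875·275 + 0.351000·250 + 0.326250·500 + 0.615375·400) / 0.48436875 = 580.865625 / 0.48436875 ≈ 1199.22

x_2 = 867.47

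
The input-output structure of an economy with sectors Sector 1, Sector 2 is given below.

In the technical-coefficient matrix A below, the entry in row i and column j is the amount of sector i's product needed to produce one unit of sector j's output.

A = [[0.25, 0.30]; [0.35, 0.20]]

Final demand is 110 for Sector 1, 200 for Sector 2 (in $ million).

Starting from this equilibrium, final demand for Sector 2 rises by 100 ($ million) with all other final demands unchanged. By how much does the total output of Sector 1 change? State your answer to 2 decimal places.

Δx_1 = 60.61

I − A =
  [   0.75    -0.30]
  [  -0.35     0.80]
det(I−A) = (0.75)(0.80) − (-0.30)(-0.35) = 0.4950
adj(I−A) = [[0.80, 0.30], [0.35, 0.75]]
(I − A)⁻¹ = adj(I−A) / det(I−A) ≈
  [   1.6162     0.6061]
  [   0.7071     1.5152]
Δx = (I − A)⁻¹ Δd with Δd having +100 in the Sector 2 component and 0 elsewhere.
So Δx_1 = L_12 · (+100), where L_12 = adj(I−A)_12 / det(I−A) = 0.30 / 0.4950.
Δx_1 = 0.30 × (+100) / 0.4950 = 30.00 / 0.4950 ≈ 60.61.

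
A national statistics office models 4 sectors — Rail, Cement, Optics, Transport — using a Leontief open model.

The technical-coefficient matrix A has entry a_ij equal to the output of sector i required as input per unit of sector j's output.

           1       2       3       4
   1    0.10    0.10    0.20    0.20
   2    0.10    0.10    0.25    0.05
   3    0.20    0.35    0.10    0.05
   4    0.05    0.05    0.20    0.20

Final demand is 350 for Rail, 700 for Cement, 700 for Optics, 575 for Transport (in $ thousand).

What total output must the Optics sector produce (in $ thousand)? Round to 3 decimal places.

I − A =
  [   0.90    -0.10    -0.20    -0.20]
  [  -0.10     0.90    -0.25    -0.05]
  [  -0.20    -0.35     0.90    -0.05]
  [  -0.05    -0.05    -0.20     0.80]
Compute the cofactors C_ij = (−1)^(i+j)·(3×3 minor ij) of I−A; the adjugate is their transpose:
adj(I−A) = Cᵀ =
  [ 0.562625   0.150500   0.203000   0.162750]
  [ 0.115875   0.589500   0.207000   0.078750]
  [ 0.174875   0.269000   0.627500   0.099750]
  [ 0.086125   0.113500   0.182500   0.593250]
det(I−A) = Σ_j (I−A)_1j·C_1j = (0.90)(0.562625) + (-0.10)(0.115875) + (-0.20)(0.174875) + (-0.20)(0.086125) = 0.442575
(I − A)⁻¹ = adj(I−A) / det(I−A) ≈
  [   1.2713     0.3401     0.4587     0.3677]
  [   0.2618     1.3320     0.4677     0.1779]
  [   0.3951     0.6078     1.4178     0.2254]
  [   0.1946     0.2565     0.4124     1.3405]
x = (I − A)⁻¹ d = adj(I−A)·d / det(I−A), with det(I−A) = 0.442575:
  x_1 = (0.562625·350 + 0.150500·700 + 0.203000·700 + 0.162750·575) / 0.442575 = 537.95 / 0.442575 ≈ 1215.500
  x_2 = (0.115875·350 + 0.589500·700 + 0.207000·700 + 0.078750·575) / 0.442575 = 643.3875 / 0.442575 ≈ 1453.737
  x_3 = (0.174875·350 + 0.269000·700 + 0.627500·700 + 0.099750·575) / 0.442575 = 746.1125 / 0.442575 ≈ 1685.844
  x_4 = (0.086125·350 + 0.113500·700 + 0.182500·700 + 0.593250·575) / 0.442575 = 578.4625 / 0.442575 ≈ 1307.038

x_3 = 1685.844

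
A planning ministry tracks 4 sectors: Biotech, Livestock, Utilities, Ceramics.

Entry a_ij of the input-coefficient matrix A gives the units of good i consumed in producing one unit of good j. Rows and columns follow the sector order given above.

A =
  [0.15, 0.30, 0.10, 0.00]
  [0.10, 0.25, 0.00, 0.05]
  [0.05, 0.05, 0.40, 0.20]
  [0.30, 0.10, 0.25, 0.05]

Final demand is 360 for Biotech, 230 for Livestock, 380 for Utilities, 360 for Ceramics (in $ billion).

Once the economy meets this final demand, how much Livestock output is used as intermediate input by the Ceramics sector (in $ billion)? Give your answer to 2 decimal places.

z_LC = 46.26

I − A =
  [   0.85    -0.30    -0.10     0.00]
  [  -0.10     0.75     0.00    -0.05]
  [  -0.05    -0.05     0.60    -0.20]
  [  -0.30    -0.10    -0.25     0.95]
Compute the cofactors C_ij = (−1)^(i+j)·(3×3 minor ij) of I−A; the adjugate is their transpose:
adj(I−A) = Cᵀ =
  [ 0.386375   0.162750   0.074500   0.024250]
  [ 0.061625   0.431250   0.021625   0.027250]
  [ 0.087875   0.089625   0.568375   0.124375]
  [ 0.151625   0.120375   0.175375   0.360250]
det(I−A) = Σ_j (I−A)_1j·C_1j = (0.85)(0.386375) + (-0.30)(0.061625) + (-0.10)(0.087875) + (0.00)(0.151625) = 0.30114375
(I − A)⁻¹ = adj(I−A) / det(I−A) ≈
  [   1.2830     0.5404     0.2474     0.0805]
  [   0.2046     1.4320     0.0718     0.0905]
  [   0.2918     0.2976     1.8874     0.4130]
  [   0.5035     0.3997     0.5824     1.1963]
First solve x = (I − A)⁻¹ d = adj(I−A)·d / det(I−A); in particular x_C = (0.151625·360 + 0.120375·230 + 0.175375·380 + 0.360250·360) / 0.30114375 = 278.60375 / 0.30114375 ≈ 925.1520.
Intermediate flow from L to C: z_LC = a_LC · x_C = 0.05 × 278.60375 / 0.30114375 = 13.9301875 / 0.30114375 ≈ 46.26.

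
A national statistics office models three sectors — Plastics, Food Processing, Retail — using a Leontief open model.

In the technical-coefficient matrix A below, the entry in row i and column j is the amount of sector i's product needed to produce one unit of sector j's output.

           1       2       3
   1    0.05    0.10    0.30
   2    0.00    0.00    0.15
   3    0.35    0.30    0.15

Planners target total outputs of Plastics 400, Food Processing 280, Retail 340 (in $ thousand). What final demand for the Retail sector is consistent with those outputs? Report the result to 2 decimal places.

d_3 = 65.00

I − A =
  [   0.95    -0.10    -0.30]
  [   0.00     1.00    -0.15]
  [  -0.35    -0.30     0.85]
d = (I − A) x:
  d_1 = (+0.95)·400 + (-0.10)·280 + (-0.30)·340 = 250.00
  d_2 = (+0.00)·400 + (+1.00)·280 + (-0.15)·340 = 229.00
  d_3 = (-0.35)·400 + (-0.30)·280 + (+0.85)·340 = 65.00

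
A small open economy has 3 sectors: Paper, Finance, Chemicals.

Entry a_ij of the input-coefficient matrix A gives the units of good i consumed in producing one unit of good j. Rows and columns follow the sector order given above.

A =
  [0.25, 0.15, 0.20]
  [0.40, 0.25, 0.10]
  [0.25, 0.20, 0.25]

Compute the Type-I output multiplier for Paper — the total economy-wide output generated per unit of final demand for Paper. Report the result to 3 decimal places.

I − A =
  [   0.75    -0.15    -0.20]
  [  -0.40     0.75    -0.10]
  [  -0.25    -0.20     0.75]
Cofactors of I−A, C_ij = (−1)^(i+j)·(minor ij) (rows/columns in the sector order above):
  C_11 = (0.75)(0.75) − (-0.10)(-0.20) = 0.5425
  C_12 = −[(-0.40)(0.75) − (-0.10)(-0.25)] = 0.3250
  C_13 = (-0.40)(-0.20) − (0.75)(-0.25) = 0.2675
  C_21 = −[(-0.15)(0.75) − (-0.20)(-0.20)] = 0.1525
  C_22 = (0.75)(0.75) − (-0.20)(-0.25) = 0.5125
  C_23 = −[(0.75)(-0.20) − (-0.15)(-0.25)] = 0.1875
  C_31 = (-0.15)(-0.10) − (-0.20)(0.75) = 0.1650
  C_32 = −[(0.75)(-0.10) − (-0.20)(-0.40)] = 0.1550
  C_33 = (0.75)(0.75) − (-0.15)(-0.40) = 0.5025
det(I−A) = Σ_j (I−A)_1j·C_1j = (0.75)(0.5425) + (-0.15)(0.3250) + (-0.20)(0.2675) = 0.304625
adj(I−A) = Cᵀ =
  [ 0.5425   0.1525   0.1650]
  [ 0.3250   0.5125   0.1550]
  [ 0.2675   0.1875   0.5025]
(I − A)⁻¹ = adj(I−A) / det(I−A) ≈
  [   1.7809     0.5006     0.5416]
  [   1.0669     1.6824     0.5088]
  [   0.8781     0.6155     1.6496]
The output multiplier for sector j is the column-j sum of the Leontief inverse (I − A)⁻¹ = adj(I−A) / det(I−A).
Column 1 of adj(I−A): (0.5425, 0.3250, 0.2675); det(I−A) = 0.304625.
m_1 = (0.5425 + 0.3250 + 0.2675) / 0.304625 = 1.135 / 0.304625 ≈ 3.726.

m_1 = 3.726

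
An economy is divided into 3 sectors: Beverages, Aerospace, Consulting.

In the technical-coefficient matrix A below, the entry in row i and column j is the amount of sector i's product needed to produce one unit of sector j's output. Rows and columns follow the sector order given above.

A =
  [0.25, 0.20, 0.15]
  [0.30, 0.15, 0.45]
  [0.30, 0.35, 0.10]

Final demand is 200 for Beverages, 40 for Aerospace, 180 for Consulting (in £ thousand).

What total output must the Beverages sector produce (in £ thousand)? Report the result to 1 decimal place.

I − A =
  [   0.75    -0.20    -0.15]
  [  -0.30     0.85    -0.45]
  [  -0.30    -0.35     0.90]
Cofactors of I−A, C_ij = (−1)^(i+j)·(minor ij) (rows/columns in the sector order above):
  C_11 = (0.85)(0.90) − (-0.45)(-0.35) = 0.6075
  C_12 = −[(-0.30)(0.90) − (-0.45)(-0.30)] = 0.4050
  C_13 = (-0.30)(-0.35) − (0.85)(-0.30) = 0.3600
  C_21 = −[(-0.20)(0.90) − (-0.15)(-0.35)] = 0.2325
  C_22 = (0.75)(0.90) − (-0.15)(-0.30) = 0.6300
  C_23 = −[(0.75)(-0.35) − (-0.20)(-0.30)] = 0.3225
  C_31 = (-0.20)(-0.45) − (-0.15)(0.85) = 0.2175
  C_32 = −[(0.75)(-0.45) − (-0.15)(-0.30)] = 0.3825
  C_33 = (0.75)(0.85) − (-0.20)(-0.30) = 0.5775
det(I−A) = Σ_j (I−A)_1j·C_1j = (0.75)(0.6075) + (-0.20)(0.4050) + (-0.15)(0.3600) = 0.320625
adj(I−A) = Cᵀ =
  [ 0.6075   0.2325   0.2175]
  [ 0.4050   0.6300   0.3825]
  [ 0.3600   0.3225   0.5775]
(I − A)⁻¹ = adj(I−A) / det(I−A) ≈
  [   1.8947     0.7251     0.6784]
  [   1.2632     1.9649     1.1930]
  [   1.1228     1.0058     1.8012]
x = (I − A)⁻¹ d = adj(I−A)·d / det(I−A), with det(I−A) = 0.320625:
  x_1 = (0.6075·200 + 0.2325·40 + 0.2175·180) / 0.320625 = 169.95 / 0.320625 ≈ 530.1
  x_2 = (0.4050·200 + 0.6300·40 + 0.3825·180) / 0.320625 = 175.05 / 0.320625 ≈ 546.0
  x_3 = (0.3600·200 + 0.3225·40 + 0.5775·180) / 0.320625 = 188.85 / 0.320625 ≈ 589.0

x_1 = 530.1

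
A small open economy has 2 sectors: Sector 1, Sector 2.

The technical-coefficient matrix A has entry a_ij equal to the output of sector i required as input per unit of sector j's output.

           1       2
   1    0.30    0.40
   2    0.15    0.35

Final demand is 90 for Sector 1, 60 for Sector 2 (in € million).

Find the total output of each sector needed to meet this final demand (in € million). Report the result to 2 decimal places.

I − A =
  [   0.70    -0.40]
  [  -0.15     0.65]
det(I−A) = (0.70)(0.65) − (-0.40)(-0.15) = 0.3950
adj(I−A) = [[0.65, 0.40], [0.15, 0.70]]
(I − A)⁻¹ = adj(I−A) / det(I−A) ≈
  [   1.6456     1.0127]
  [   0.3797     1.7722]
x = (I − A)⁻¹ d = adj(I−A)·d / det(I−A), with det(I−A) = 0.3950:
  x_1 = (0.65·90 + 0.40·60) / 0.3950 = 82.50 / 0.3950 ≈ 208.86
  x_2 = (0.15·90 + 0.70·60) / 0.3950 = 55.50 / 0.3950 ≈ 140.51

x_1 = 208.86, x_2 = 140.51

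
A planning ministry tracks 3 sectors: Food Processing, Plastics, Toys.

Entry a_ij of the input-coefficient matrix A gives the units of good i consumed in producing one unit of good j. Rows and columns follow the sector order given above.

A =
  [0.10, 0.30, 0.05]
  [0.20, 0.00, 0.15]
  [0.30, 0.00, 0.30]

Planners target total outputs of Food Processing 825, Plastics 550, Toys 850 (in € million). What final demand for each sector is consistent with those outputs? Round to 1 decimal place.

d_1 = 535.0, d_2 = 257.5, d_3 = 347.5

I − A =
  [   0.90    -0.30    -0.05]
  [  -0.20     1.00    -0.15]
  [  -0.30     0.00     0.70]
d = (I − A) x:
  d_1 = (+0.90)·825 + (-0.30)·550 + (-0.05)·850 = 535.0
  d_2 = (-0.20)·825 + (+1.00)·550 + (-0.15)·850 = 257.5
  d_3 = (-0.30)·825 + (+0.00)·550 + (+0.70)·850 = 347.5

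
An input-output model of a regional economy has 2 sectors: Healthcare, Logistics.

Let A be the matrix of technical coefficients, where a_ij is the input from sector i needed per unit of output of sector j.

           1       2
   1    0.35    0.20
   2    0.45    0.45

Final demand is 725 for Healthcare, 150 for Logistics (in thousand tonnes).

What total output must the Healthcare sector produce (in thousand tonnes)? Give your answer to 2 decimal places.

x_1 = 1602.80

I − A =
  [   0.65    -0.20]
  [  -0.45     0.55]
det(I−A) = (0.65)(0.55) − (-0.20)(-0.45) = 0.2675
adj(I−A) = [[0.55, 0.20], [0.45, 0.65]]
(I − A)⁻¹ = adj(I−A) / det(I−A) ≈
  [   2.0561     0.7477]
  [   1.6822     2.4299]
x = (I − A)⁻¹ d = adj(I−A)·d / det(I−A), with det(I−A) = 0.2675:
  x_1 = (0.55·725 + 0.20·150) / 0.2675 = 428.75 / 0.2675 ≈ 1602.80
  x_2 = (0.45·725 + 0.65·150) / 0.2675 = 423.75 / 0.2675 ≈ 1584.11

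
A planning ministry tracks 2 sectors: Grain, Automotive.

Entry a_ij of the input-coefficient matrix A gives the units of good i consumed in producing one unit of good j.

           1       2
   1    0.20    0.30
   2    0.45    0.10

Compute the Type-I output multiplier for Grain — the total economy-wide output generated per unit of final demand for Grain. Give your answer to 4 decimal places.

I − A =
  [   0.80    -0.30]
  [  -0.45     0.90]
det(I−A) = (0.80)(0.90) − (-0.30)(-0.45) = 0.5850
adj(I−A) = [[0.90, 0.30], [0.45, 0.80]]
(I − A)⁻¹ = adj(I−A) / det(I−A) ≈
  [   1.53846     0.51282]
  [   0.76923     1.36752]
The output multiplier for sector j is the column-j sum of the Leontief inverse (I − A)⁻¹ = adj(I−A) / det(I−A).
Column 1 of adj(I−A): (0.90, 0.45); det(I−A) = 0.5850.
m_1 = (0.90 + 0.45) / 0.5850 = 1.35 / 0.5850 ≈ 2.3077.

m_1 = 2.3077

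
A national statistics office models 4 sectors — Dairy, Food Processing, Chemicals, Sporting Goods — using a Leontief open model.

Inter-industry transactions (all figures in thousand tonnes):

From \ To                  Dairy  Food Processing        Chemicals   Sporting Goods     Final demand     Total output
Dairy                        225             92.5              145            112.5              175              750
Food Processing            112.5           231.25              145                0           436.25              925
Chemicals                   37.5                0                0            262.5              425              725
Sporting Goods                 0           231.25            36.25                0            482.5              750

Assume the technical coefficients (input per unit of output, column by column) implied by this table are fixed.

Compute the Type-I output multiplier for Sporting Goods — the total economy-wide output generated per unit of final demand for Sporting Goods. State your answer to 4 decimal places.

m_4 = 1.9964

Technical coefficients a_ij = z_ij / X_j:
  a_11 = 225/750 = 0.30, a_21 = 112.5/750 = 0.15, a_31 = 37.5/750 = 0.05, a_41 = 0/750 = 0.00
  a_12 = 92.5/925 = 0.10, a_22 = 231.25/925 = 0.25, a_32 = 0/925 = 0.00, a_42 = 231.25/925 = 0.25
  a_13 = 145/725 = 0.20, a_23 = 145/725 = 0.20, a_33 = 0/725 = 0.00, a_43 = 36.25/725 = 0.05
  a_14 = 112.5/750 = 0.15, a_24 = 0/750 = 0.00, a_34 = 262.5/750 = 0.35, a_44 = 0/750 = 0.00
I − A =
  [   0.70    -0.10    -0.20    -0.15]
  [  -0.15     0.75    -0.20     0.00]
  [  -0.05     0.00     1.00    -0.35]
  [   0.00    -0.25    -0.05     1.00]
Compute the cofactors C_ij = (−1)^(i+j)·(3×3 minor ij) of I−A; the adjugate is their transpose:
adj(I−A) = Cᵀ =
  [ 0.719375   0.153250   0.183125   0.172000]
  [ 0.157375   0.677375   0.171125   0.083500]
  [ 0.050625   0.068125   0.504375   0.184125]
  [ 0.041875   0.172750   0.068000   0.501500]
det(I−A) = Σ_j (I−A)_1j·C_1j = (0.70)(0.719375) + (-0.10)(0.157375) + (-0.20)(0.050625) + (-0.15)(0.041875) = 0.47141875
(I − A)⁻¹ = adj(I−A) / det(I−A) ≈
  [   1.52598     0.32508     0.38846     0.36486]
  [   0.33383     1.43689     0.36300     0.17712]
  [   0.10739     0.14451     1.06991     0.39058]
  [   0.08883     0.36645     0.14425     1.06381]
The output multiplier for sector j is the column-j sum of the Leontief inverse (I − A)⁻¹ = adj(I−A) / det(I−A).
Column 4 of adj(I−A): (0.172000, 0.083500, 0.184125, 0.501500); det(I−A) = 0.47141875.
m_4 = (0.172000 + 0.083500 + 0.184125 + 0.501500) / 0.47141875 = 0.941125 / 0.47141875 ≈ 1.9964.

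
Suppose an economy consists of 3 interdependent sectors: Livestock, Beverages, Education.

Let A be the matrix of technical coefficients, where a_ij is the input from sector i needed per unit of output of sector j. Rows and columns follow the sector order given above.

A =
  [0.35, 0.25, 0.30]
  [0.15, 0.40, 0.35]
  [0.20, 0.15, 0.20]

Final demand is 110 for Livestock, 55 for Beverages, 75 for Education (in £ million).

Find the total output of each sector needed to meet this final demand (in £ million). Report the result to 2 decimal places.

I − A =
  [   0.65    -0.25    -0.30]
  [  -0.15     0.60    -0.35]
  [  -0.20    -0.15     0.80]
Cofactors of I−A, C_ij = (−1)^(i+j)·(minor ij) (rows/columns in the sector order above):
  C_11 = (0.60)(0.80) − (-0.35)(-0.15) = 0.4275
  C_12 = −[(-0.15)(0.80) − (-0.35)(-0.20)] = 0.1900
  C_13 = (-0.15)(-0.15) − (0.60)(-0.20) = 0.1425
  C_21 = −[(-0.25)(0.80) − (-0.30)(-0.15)] = 0.2450
  C_22 = (0.65)(0.80) − (-0.30)(-0.20) = 0.4600
  C_23 = −[(0.65)(-0.15) − (-0.25)(-0.20)] = 0.1475
  C_31 = (-0.25)(-0.35) − (-0.30)(0.60) = 0.2675
  C_32 = −[(0.65)(-0.35) − (-0.30)(-0.15)] = 0.2725
  C_33 = (0.65)(0.60) − (-0.25)(-0.15) = 0.3525
det(I−A) = Σ_j (I−A)_1j·C_1j = (0.65)(0.4275) + (-0.25)(0.1900) + (-0.30)(0.1425) = 0.187625
adj(I−A) = Cᵀ =
  [ 0.4275   0.2450   0.2675]
  [ 0.1900   0.4600   0.2725]
  [ 0.1425   0.1475   0.3525]
(I − A)⁻¹ = adj(I−A) / det(I−A) ≈
  [   2.2785     1.3058     1.4257]
  [   1.0127     2.4517     1.4524]
  [   0.7595     0.7861     1.8787]
x = (I − A)⁻¹ d = adj(I−A)·d / det(I−A), with det(I−A) = 0.187625:
  x_L = (0.4275·110 + 0.2450·55 + 0.2675·75) / 0.187625 = 80.5625 / 0.187625 ≈ 429.38
  x_B = (0.1900·110 + 0.4600·55 + 0.2725·75) / 0.187625 = 66.6375 / 0.187625 ≈ 355.16
  x_E = (0.1425·110 + 0.1475·55 + 0.3525·75) / 0.187625 = 50.225 / 0.187625 ≈ 267.69

x_L = 429.38, x_B = 355.16, x_E = 267.69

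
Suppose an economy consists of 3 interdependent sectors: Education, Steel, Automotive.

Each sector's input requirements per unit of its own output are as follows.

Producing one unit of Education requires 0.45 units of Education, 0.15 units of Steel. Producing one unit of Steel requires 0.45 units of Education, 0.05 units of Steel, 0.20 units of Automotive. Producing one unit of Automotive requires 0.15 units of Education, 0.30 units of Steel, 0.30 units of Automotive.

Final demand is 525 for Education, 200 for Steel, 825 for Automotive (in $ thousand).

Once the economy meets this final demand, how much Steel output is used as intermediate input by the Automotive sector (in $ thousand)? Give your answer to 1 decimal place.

z_23 = 441.1

I − A =
  [   0.55    -0.45    -0.15]
  [  -0.15     0.95    -0.30]
  [   0.00    -0.20     0.70]
Cofactors of I−A, C_ij = (−1)^(i+j)·(minor ij) (rows/columns in the sector order above):
  C_11 = (0.95)(0.70) − (-0.30)(-0.20) = 0.6050
  C_12 = −[(-0.15)(0.70) − (-0.30)(0.00)] = 0.1050
  C_13 = (-0.15)(-0.20) − (0.95)(0.00) = 0.0300
  C_21 = −[(-0.45)(0.70) − (-0.15)(-0.20)] = 0.3450
  C_22 = (0.55)(0.70) − (-0.15)(0.00) = 0.3850
  C_23 = −[(0.55)(-0.20) − (-0.45)(0.00)] = 0.1100
  C_31 = (-0.45)(-0.30) − (-0.15)(0.95) = 0.2775
  C_32 = −[(0.55)(-0.30) − (-0.15)(-0.15)] = 0.1875
  C_33 = (0.55)(0.95) − (-0.45)(-0.15) = 0.4550
det(I−A) = Σ_j (I−A)_1j·C_1j = (0.55)(0.6050) + (-0.45)(0.1050) + (-0.15)(0.0300) = 0.2810
adj(I−A) = Cᵀ =
  [ 0.6050   0.3450   0.2775]
  [ 0.1050   0.3850   0.1875]
  [ 0.0300   0.1100   0.4550]
(I − A)⁻¹ = adj(I−A) / det(I−A) ≈
  [   2.1530     1.2278     0.9875]
  [   0.3737     1.3701     0.6673]
  [   0.1068     0.3915     1.6192]
First solve x = (I − A)⁻¹ d = adj(I−A)·d / det(I−A); in particular x_3 = (0.0300·525 + 0.1100·200 + 0.4550·825) / 0.2810 = 413.125 / 0.2810 ≈ 1470.196.
Intermediate flow from 2 to 3: z_23 = a_23 · x_3 = 0.30 × 413.125 / 0.2810 = 123.9375 / 0.2810 ≈ 441.1.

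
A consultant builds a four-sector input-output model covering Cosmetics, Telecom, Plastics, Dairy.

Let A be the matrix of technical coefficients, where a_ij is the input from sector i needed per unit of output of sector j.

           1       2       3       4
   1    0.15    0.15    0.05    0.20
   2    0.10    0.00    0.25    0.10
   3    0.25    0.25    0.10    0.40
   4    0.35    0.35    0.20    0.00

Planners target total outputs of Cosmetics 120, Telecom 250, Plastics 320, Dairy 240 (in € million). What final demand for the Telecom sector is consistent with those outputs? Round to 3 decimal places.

I − A =
  [   0.85    -0.15    -0.05    -0.20]
  [  -0.10     1.00    -0.25    -0.10]
  [  -0.25    -0.25     0.90    -0.40]
  [  -0.35    -0.35    -0.20     1.00]
d = (I − A) x:
  d_1 = (+0.85)·120 + (-0.15)·250 + (-0.05)·320 + (-0.20)·240 = 0.500
  d_2 = (-0.10)·120 + (+1.00)·250 + (-0.25)·320 + (-0.10)·240 = 134.000
  d_3 = (-0.25)·120 + (-0.25)·250 + (+0.90)·320 + (-0.40)·240 = 99.500
  d_4 = (-0.35)·120 + (-0.35)·250 + (-0.20)·320 + (+1.00)·240 = 46.500

d_2 = 134.000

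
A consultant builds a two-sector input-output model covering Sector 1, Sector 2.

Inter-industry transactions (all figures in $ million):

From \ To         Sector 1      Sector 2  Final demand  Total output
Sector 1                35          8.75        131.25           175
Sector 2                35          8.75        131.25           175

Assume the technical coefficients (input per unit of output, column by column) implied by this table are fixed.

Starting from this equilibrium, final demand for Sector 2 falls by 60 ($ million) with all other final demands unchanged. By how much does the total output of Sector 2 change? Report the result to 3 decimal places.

Technical coefficients a_ij = z_ij / X_j:
  a_11 = 35/175 = 0.20, a_21 = 35/175 = 0.20
  a_12 = 8.75/175 = 0.05, a_22 = 8.75/175 = 0.05
I − A =
  [   0.80    -0.05]
  [  -0.20     0.95]
det(I−A) = (0.80)(0.95) − (-0.05)(-0.20) = 0.7500
adj(I−A) = [[0.95, 0.05], [0.20, 0.80]]
(I − A)⁻¹ = adj(I−A) / det(I−A) ≈
  [   1.2667     0.0667]
  [   0.2667     1.0667]
Δx = (I − A)⁻¹ Δd with Δd having -60 in the Sector 2 component and 0 elsewhere.
So Δx_2 = L_22 · (-60), where L_22 = adj(I−A)_22 / det(I−A) = 0.80 / 0.7500.
Δx_2 = 0.80 × (-60) / 0.7500 = -48.00 / 0.7500 = -64.000.

Δx_2 = -64.000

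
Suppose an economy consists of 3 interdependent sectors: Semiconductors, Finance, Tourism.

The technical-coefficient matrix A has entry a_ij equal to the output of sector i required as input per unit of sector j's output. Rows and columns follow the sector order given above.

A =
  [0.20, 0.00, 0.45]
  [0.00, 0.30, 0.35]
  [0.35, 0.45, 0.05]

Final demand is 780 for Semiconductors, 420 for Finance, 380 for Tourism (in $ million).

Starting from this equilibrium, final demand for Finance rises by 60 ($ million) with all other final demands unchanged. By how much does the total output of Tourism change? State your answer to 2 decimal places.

Δx_3 = 73.03

I − A =
  [   0.80     0.00    -0.45]
  [   0.00     0.70    -0.35]
  [  -0.35    -0.45     0.95]
Cofactors of I−A, C_ij = (−1)^(i+j)·(minor ij) (rows/columns in the sector order above):
  C_11 = (0.70)(0.95) − (-0.35)(-0.45) = 0.5075
  C_12 = −[(0.00)(0.95) − (-0.35)(-0.35)] = 0.1225
  C_13 = (0.00)(-0.45) − (0.70)(-0.35) = 0.2450
  C_21 = −[(0.00)(0.95) − (-0.45)(-0.45)] = 0.2025
  C_22 = (0.80)(0.95) − (-0.45)(-0.35) = 0.6025
  C_23 = −[(0.80)(-0.45) − (0.00)(-0.35)] = 0.3600
  C_31 = (0.00)(-0.35) − (-0.45)(0.70) = 0.3150
  C_32 = −[(0.80)(-0.35) − (-0.45)(0.00)] = 0.2800
  C_33 = (0.80)(0.70) − (0.00)(0.00) = 0.5600
det(I−A) = Σ_j (I−A)_1j·C_1j = (0.80)(0.5075) + (0.00)(0.1225) + (-0.45)(0.2450) = 0.29575
adj(I−A) = Cᵀ =
  [ 0.5075   0.2025   0.3150]
  [ 0.1225   0.6025   0.2800]
  [ 0.2450   0.3600   0.5600]
(I − A)⁻¹ = adj(I−A) / det(I−A) ≈
  [   1.7160     0.6847     1.0651]
  [   0.4142     2.0372     0.9467]
  [   0.8284     1.2172     1.8935]
Δx = (I − A)⁻¹ Δd with Δd having +60 in the Finance component and 0 elsewhere.
So Δx_3 = L_32 · (+60), where L_32 = adj(I−A)_32 / det(I−A) = 0.3600 / 0.29575.
Δx_3 = 0.3600 × (+60) / 0.29575 = 21.60 / 0.29575 ≈ 73.03.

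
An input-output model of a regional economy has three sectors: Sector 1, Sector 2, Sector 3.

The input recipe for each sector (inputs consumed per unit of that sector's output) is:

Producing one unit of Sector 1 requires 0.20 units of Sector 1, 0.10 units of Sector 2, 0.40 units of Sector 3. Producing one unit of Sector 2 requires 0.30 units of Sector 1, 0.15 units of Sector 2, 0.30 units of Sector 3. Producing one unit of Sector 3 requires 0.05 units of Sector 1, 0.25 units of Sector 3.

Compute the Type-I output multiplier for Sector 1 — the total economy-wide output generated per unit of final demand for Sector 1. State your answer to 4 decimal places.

I − A =
  [   0.80    -0.30    -0.05]
  [  -0.10     0.85     0.00]
  [  -0.40    -0.30     0.75]
Cofactors of I−A, C_ij = (−1)^(i+j)·(minor ij) (rows/columns in the sector order above):
  C_11 = (0.85)(0.75) − (0.00)(-0.30) = 0.6375
  C_12 = −[(-0.10)(0.75) − (0.00)(-0.40)] = 0.0750
  C_13 = (-0.10)(-0.30) − (0.85)(-0.40) = 0.3700
  C_21 = −[(-0.30)(0.75) − (-0.05)(-0.30)] = 0.2400
  C_22 = (0.80)(0.75) − (-0.05)(-0.40) = 0.5800
  C_23 = −[(0.80)(-0.30) − (-0.30)(-0.40)] = 0.3600
  C_31 = (-0.30)(0.00) − (-0.05)(0.85) = 0.0425
  C_32 = −[(0.80)(0.00) − (-0.05)(-0.10)] = 0.0050
  C_33 = (0.80)(0.85) − (-0.30)(-0.10) = 0.6500
det(I−A) = Σ_j (I−A)_1j·C_1j = (0.80)(0.6375) + (-0.30)(0.0750) + (-0.05)(0.3700) = 0.4690
adj(I−A) = Cᵀ =
  [ 0.6375   0.2400   0.0425]
  [ 0.0750   0.5800   0.0050]
  [ 0.3700   0.3600   0.6500]
(I − A)⁻¹ = adj(I−A) / det(I−A) ≈
  [   1.35928     0.51173     0.09062]
  [   0.15991     1.23667     0.01066]
  [   0.78891     0.76759     1.38593]
The output multiplier for sector j is the column-j sum of the Leontief inverse (I − A)⁻¹ = adj(I−A) / det(I−A).
Column 1 of adj(I−A): (0.6375, 0.0750, 0.3700); det(I−A) = 0.4690.
m_1 = (0.6375 + 0.0750 + 0.3700) / 0.4690 = 1.0825 / 0.4690 ≈ 2.3081.

m_1 = 2.3081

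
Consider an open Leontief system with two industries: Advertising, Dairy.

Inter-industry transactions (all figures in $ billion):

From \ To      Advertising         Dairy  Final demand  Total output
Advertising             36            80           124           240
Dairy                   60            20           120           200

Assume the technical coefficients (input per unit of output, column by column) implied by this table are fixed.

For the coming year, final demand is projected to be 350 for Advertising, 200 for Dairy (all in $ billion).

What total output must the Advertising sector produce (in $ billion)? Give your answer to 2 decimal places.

x_1 = 593.98

Technical coefficients a_ij = z_ij / X_j:
  a_11 = 36/240 = 0.15, a_21 = 60/240 = 0.25
  a_12 = 80/200 = 0.40, a_22 = 20/200 = 0.10
I − A =
  [   0.85    -0.40]
  [  -0.25     0.90]
det(I−A) = (0.85)(0.90) − (-0.40)(-0.25) = 0.6650
adj(I−A) = [[0.90, 0.40], [0.25, 0.85]]
(I − A)⁻¹ = adj(I−A) / det(I−A) ≈
  [   1.3534     0.6015]
  [   0.3759     1.2782]
x = (I − A)⁻¹ d = adj(I−A)·d / det(I−A), with det(I−A) = 0.6650:
  x_1 = (0.90·350 + 0.40·200) / 0.6650 = 395.00 / 0.6650 ≈ 593.98
  x_2 = (0.25·350 + 0.85·200) / 0.6650 = 257.50 / 0.6650 ≈ 387.22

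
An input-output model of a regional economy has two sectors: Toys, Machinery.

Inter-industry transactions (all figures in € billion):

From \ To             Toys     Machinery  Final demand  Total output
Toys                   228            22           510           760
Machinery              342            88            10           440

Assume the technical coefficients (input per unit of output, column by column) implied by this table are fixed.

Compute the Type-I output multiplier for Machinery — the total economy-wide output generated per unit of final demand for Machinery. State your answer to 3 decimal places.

Technical coefficients a_ij = z_ij / X_j:
  a_11 = 228/760 = 0.30, a_21 = 342/760 = 0.45
  a_12 = 22/440 = 0.05, a_22 = 88/440 = 0.20
I − A =
  [   0.70    -0.05]
  [  -0.45     0.80]
det(I−A) = (0.70)(0.80) − (-0.05)(-0.45) = 0.5375
adj(I−A) = [[0.80, 0.05], [0.45, 0.70]]
(I − A)⁻¹ = adj(I−A) / det(I−A) ≈
  [   1.4884     0.0930]
  [   0.8372     1.3023]
The output multiplier for sector j is the column-j sum of the Leontief inverse (I − A)⁻¹ = adj(I−A) / det(I−A).
Column 2 of adj(I−A): (0.05, 0.70); det(I−A) = 0.5375.
m_2 = (0.05 + 0.70) / 0.5375 = 0.75 / 0.5375 ≈ 1.395.

m_2 = 1.395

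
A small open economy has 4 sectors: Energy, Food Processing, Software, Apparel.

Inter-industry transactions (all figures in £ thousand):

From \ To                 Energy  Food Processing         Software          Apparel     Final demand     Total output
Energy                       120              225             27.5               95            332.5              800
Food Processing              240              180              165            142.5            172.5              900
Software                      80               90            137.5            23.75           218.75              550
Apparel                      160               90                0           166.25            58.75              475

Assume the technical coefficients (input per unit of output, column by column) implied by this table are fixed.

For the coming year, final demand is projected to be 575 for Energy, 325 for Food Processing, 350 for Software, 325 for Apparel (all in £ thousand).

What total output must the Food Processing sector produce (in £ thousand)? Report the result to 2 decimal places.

x_2 = 1854.25

Technical coefficients a_ij = z_ij / X_j:
  a_11 = 120/800 = 0.15, a_21 = 240/800 = 0.30, a_31 = 80/800 = 0.10, a_41 = 160/800 = 0.20
  a_12 = 225/900 = 0.25, a_22 = 180/900 = 0.20, a_32 = 90/900 = 0.10, a_42 = 90/900 = 0.10
  a_13 = 27.5/550 = 0.05, a_23 = 165/550 = 0.30, a_33 = 137.5/550 = 0.25, a_43 = 0/550 = 0.00
  a_14 = 95/475 = 0.20, a_24 = 142.5/475 = 0.30, a_34 = 23.75/475 = 0.05, a_44 = 166.25/475 = 0.35
I − A =
  [   0.85    -0.25    -0.05    -0.20]
  [  -0.30     0.80    -0.30    -0.30]
  [  -0.10    -0.10     0.75    -0.05]
  [  -0.20    -0.10     0.00     0.65]
Compute the cofactors C_ij = (−1)^(i+j)·(3×3 minor ij) of I−A; the adjugate is their transpose:
adj(I−A) = Cᵀ =
  [ 0.346500   0.140375   0.079250   0.177500]
  [ 0.213750   0.380625   0.166500   0.254250]
  [ 0.084000   0.076250   0.314750   0.085250]
  [ 0.139500   0.101750   0.050000   0.415250]
det(I−A) = Σ_j (I−A)_1j·C_1j = (0.85)(0.346500) + (-0.25)(0.213750) + (-0.05)(0.084000) + (-0.20)(0.139500) = 0.2089875
(I − A)⁻¹ = adj(I−A) / det(I−A) ≈
  [   1.6580     0.6717     0.3792     0.8493]
  [   1.0228     1.8213     0.7967     1.2166]
  [   0.4019     0.3649     1.5061     0.4079]
  [   0.6675     0.4869     0.2392     1.9870]
x = (I − A)⁻¹ d = adj(I−A)·d / det(I−A), with det(I−A) = 0.2089875:
  x_1 = (0.346500·575 + 0.140375·325 + 0.079250·350 + 0.177500·325) / 0.2089875 = 330.284375 / 0.2089875 ≈ 1580.40
  x_2 = (0.213750·575 + 0.380625·325 + 0.166500·350 + 0.254250·325) / 0.2089875 = 387.515625 / 0.2089875 ≈ 1854.25
  x_3 = (0.084000·575 + 0.076250·325 + 0.314750·350 + 0.085250·325) / 0.2089875 = 210.95 / 0.2089875 ≈ 1009.39
  x_4 = (0.139500·575 + 0.101750·325 + 0.050000·350 + 0.415250·325) / 0.2089875 = 265.7375 / 0.2089875 ≈ 1271.55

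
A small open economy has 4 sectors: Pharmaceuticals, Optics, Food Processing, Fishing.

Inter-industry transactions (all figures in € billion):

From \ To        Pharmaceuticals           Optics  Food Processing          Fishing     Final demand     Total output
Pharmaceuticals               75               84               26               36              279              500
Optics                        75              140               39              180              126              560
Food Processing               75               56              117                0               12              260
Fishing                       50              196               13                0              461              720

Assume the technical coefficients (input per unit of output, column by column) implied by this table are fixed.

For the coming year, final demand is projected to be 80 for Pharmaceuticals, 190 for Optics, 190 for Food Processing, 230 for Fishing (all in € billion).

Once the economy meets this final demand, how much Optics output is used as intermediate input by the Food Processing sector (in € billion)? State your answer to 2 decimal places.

z_23 = 79.37

Technical coefficients a_ij = z_ij / X_j:
  a_11 = 75/500 = 0.15, a_21 = 75/500 = 0.15, a_31 = 75/500 = 0.15, a_41 = 50/500 = 0.10
  a_12 = 84/560 = 0.15, a_22 = 140/560 = 0.25, a_32 = 56/560 = 0.10, a_42 = 196/560 = 0.35
  a_13 = 26/260 = 0.10, a_23 = 39/260 = 0.15, a_33 = 117/260 = 0.45, a_43 = 13/260 = 0.05
  a_14 = 36/720 = 0.05, a_24 = 180/720 = 0.25, a_34 = 0/720 = 0.00, a_44 = 0/720 = 0.00
I − A =
  [   0.85    -0.15    -0.10    -0.05]
  [  -0.15     0.75    -0.15    -0.25]
  [  -0.15    -0.10     0.55     0.00]
  [  -0.10    -0.35    -0.05     1.00]
Compute the cofactors C_ij = (−1)^(i+j)·(3×3 minor ij) of I−A; the adjugate is their transpose:
adj(I−A) = Cᵀ =
  [ 0.348125   0.102375   0.095125   0.043000]
  [ 0.120625   0.449375   0.155250   0.118375]
  [ 0.116875   0.109625   0.530500   0.033250]
  [ 0.082875   0.173000   0.090375   0.309375]
det(I−A) = Σ_j (I−A)_1j·C_1j = (0.85)(0.348125) + (-0.15)(0.120625) + (-0.10)(0.116875) + (-0.05)(0.082875) = 0.26198125
(I − A)⁻¹ = adj(I−A) / det(I−A) ≈
  [   1.3288     0.3908     0.3631     0.1641]
  [   0.4604     1.7153     0.5926     0.4518]
  [   0.4461     0.4184     2.0250     0.1269]
  [   0.3163     0.6604     0.3450     1.1809]
First solve x = (I − A)⁻¹ d = adj(I−A)·d / det(I−A); in particular x_3 = (0.116875·80 + 0.109625·190 + 0.530500·190 + 0.033250·230) / 0.26198125 = 138.62125 / 0.26198125 ≈ 529.1266.
Intermediate flow from 2 to 3: z_23 = a_23 · x_3 = 0.15 × 138.62125 / 0.26198125 = 20.7931875 / 0.26198125 ≈ 79.37.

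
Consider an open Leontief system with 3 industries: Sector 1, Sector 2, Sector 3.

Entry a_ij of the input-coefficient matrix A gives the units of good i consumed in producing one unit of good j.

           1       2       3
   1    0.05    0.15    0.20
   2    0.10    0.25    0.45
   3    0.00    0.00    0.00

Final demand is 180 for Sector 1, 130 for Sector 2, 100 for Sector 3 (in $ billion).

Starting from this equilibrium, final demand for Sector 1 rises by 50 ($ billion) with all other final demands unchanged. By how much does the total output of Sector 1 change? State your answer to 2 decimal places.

I − A =
  [   0.95    -0.15    -0.20]
  [  -0.10     0.75    -0.45]
  [   0.00     0.00     1.00]
Cofactors of I−A, C_ij = (−1)^(i+j)·(minor ij) (rows/columns in the sector order above):
  C_11 = (0.75)(1.00) − (-0.45)(0.00) = 0.7500
  C_12 = −[(-0.10)(1.00) − (-0.45)(0.00)] = 0.1000
  C_13 = (-0.10)(0.00) − (0.75)(0.00) = 0.0000
  C_21 = −[(-0.15)(1.00) − (-0.20)(0.00)] = 0.1500
  C_22 = (0.95)(1.00) − (-0.20)(0.00) = 0.9500
  C_23 = −[(0.95)(0.00) − (-0.15)(0.00)] = 0.0000
  C_31 = (-0.15)(-0.45) − (-0.20)(0.75) = 0.2175
  C_32 = −[(0.95)(-0.45) − (-0.20)(-0.10)] = 0.4475
  C_33 = (0.95)(0.75) − (-0.15)(-0.10) = 0.6975
det(I−A) = Σ_j (I−A)_1j·C_1j = (0.95)(0.7500) + (-0.15)(0.1000) + (-0.20)(0.0000) = 0.6975
adj(I−A) = Cᵀ =
  [ 0.7500   0.1500   0.2175]
  [ 0.1000   0.9500   0.4475]
  [ 0.0000   0.0000   0.6975]
(I − A)⁻¹ = adj(I−A) / det(I−A) ≈
  [   1.0753     0.2151     0.3118]
  [   0.1434     1.3620     0.6416]
  [   0.0000     0.0000     1.0000]
Δx = (I − A)⁻¹ Δd with Δd having +50 in the Sector 1 component and 0 elsewhere.
So Δx_1 = L_11 · (+50), where L_11 = adj(I−A)_11 / det(I−A) = 0.7500 / 0.6975.
Δx_1 = 0.7500 × (+50) / 0.6975 = 37.50 / 0.6975 ≈ 53.76.

Δx_1 = 53.76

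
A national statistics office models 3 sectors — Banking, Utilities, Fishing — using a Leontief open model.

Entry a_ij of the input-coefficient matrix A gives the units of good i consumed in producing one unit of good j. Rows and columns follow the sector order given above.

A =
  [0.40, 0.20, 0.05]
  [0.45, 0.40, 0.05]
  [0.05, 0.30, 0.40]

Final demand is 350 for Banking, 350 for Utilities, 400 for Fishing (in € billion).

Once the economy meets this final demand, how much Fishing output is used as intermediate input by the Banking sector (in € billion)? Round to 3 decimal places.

z_FB = 63.778

I − A =
  [   0.60    -0.20    -0.05]
  [  -0.45     0.60    -0.05]
  [  -0.05    -0.30     0.60]
Cofactors of I−A, C_ij = (−1)^(i+j)·(minor ij) (rows/columns in the sector order above):
  C_11 = (0.60)(0.60) − (-0.05)(-0.30) = 0.3450
  C_12 = −[(-0.45)(0.60) − (-0.05)(-0.05)] = 0.2725
  C_13 = (-0.45)(-0.30) − (0.60)(-0.05) = 0.1650
  C_21 = −[(-0.20)(0.60) − (-0.05)(-0.30)] = 0.1350
  C_22 = (0.60)(0.60) − (-0.05)(-0.05) = 0.3575
  C_23 = −[(0.60)(-0.30) − (-0.20)(-0.05)] = 0.1900
  C_31 = (-0.20)(-0.05) − (-0.05)(0.60) = 0.0400
  C_32 = −[(0.60)(-0.05) − (-0.05)(-0.45)] = 0.0525
  C_33 = (0.60)(0.60) − (-0.20)(-0.45) = 0.2700
det(I−A) = Σ_j (I−A)_1j·C_1j = (0.60)(0.3450) + (-0.20)(0.2725) + (-0.05)(0.1650) = 0.14425
adj(I−A) = Cᵀ =
  [ 0.3450   0.1350   0.0400]
  [ 0.2725   0.3575   0.0525]
  [ 0.1650   0.1900   0.2700]
(I − A)⁻¹ = adj(I−A) / det(I−A) ≈
  [   2.3917     0.9359     0.2773]
  [   1.8891     2.4783     0.3640]
  [   1.1438     1.3172     1.8718]
First solve x = (I − A)⁻¹ d = adj(I−A)·d / det(I−A); in particular x_B = (0.3450·350 + 0.1350·350 + 0.0400·400) / 0.14425 = 184.00 / 0.14425 ≈ 1275.56326.
Intermediate flow from F to B: z_FB = a_FB · x_B = 0.05 × 184.00 / 0.14425 = 9.20 / 0.14425 ≈ 63.778.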